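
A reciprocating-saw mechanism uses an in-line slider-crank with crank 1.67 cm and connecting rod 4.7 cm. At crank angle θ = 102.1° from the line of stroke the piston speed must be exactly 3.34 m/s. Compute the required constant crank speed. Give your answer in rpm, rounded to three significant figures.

For an in-line slider-crank, |v_piston| = rω|sinθ|·[1 + r cosθ/√(L² − r² sin²θ)].
With r = 0.0167 m, L = 0.047 m, θ = 102.1°: the bracketed kinematic factor |dx/dθ| = 0.015032 m.
ω = v/|dx/dθ| = 3.34/0.015032 = 222.19 rad/s.
N = 60ω/(2π) = 2121.8 rpm.

2120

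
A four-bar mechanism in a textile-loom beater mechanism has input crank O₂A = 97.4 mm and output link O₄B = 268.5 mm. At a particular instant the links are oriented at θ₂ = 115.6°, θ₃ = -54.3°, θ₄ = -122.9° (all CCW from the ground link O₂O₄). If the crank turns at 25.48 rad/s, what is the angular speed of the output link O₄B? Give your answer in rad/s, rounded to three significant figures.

1.74

ω₂ = 25.48 rad/s
Differentiating the loop-closure r₂e^{iθ₂}+r₃e^{iθ₃}=r₁+r₄e^{iθ₄} gives r₂ω₂e^{iθ₂}+r₃ω₃e^{iθ₃}=r₄ω₄e^{iθ₄}.
Eliminating the other unknown: ω₄ = r₂ω₂ sin(θ₂−θ₃) / [r₄ sin(θ₄−θ₃)].
Numerator sine = +0.17537; denominator sine = -0.93106.
Result = 0.0974·25.48·(+0.17537) / (0.2685·(-0.93106)) = -1.7409 rad/s; magnitude 1.7409 rad/s.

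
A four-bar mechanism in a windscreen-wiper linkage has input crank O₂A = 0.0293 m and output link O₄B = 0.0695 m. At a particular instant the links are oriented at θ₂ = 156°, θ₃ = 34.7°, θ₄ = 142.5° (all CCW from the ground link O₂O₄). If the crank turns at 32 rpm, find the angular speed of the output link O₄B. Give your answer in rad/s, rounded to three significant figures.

1.27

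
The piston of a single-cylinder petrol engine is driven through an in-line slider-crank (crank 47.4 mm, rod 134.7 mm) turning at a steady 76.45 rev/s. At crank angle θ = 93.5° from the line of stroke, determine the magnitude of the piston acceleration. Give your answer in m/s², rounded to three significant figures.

4750

ω = 2π·76.5 = 480.3 rad/s
x(θ) = r cosθ + √(L² − r² sin²θ); with ω constant, a = ω²·d²x/dθ².
d²x/dθ² = −r cosθ − r²(cos2θ)/√u − r⁴ sin²2θ/(4u^{3/2}),  u = L² − r² sin²θ = 0.0159057 m².
Substituting r = 0.0474 m, L = 0.1347 m, θ = 93.5°: d²x/dθ² = +0.020566 m.
a = ω²·d²x/dθ² = (480.3)²·(+0.020566) = +4745.4 m/s²;  |a| = 4745.4 m/s².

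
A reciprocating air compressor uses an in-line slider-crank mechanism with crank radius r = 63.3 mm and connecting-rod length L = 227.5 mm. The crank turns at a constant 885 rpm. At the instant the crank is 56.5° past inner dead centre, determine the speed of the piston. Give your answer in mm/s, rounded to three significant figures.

5660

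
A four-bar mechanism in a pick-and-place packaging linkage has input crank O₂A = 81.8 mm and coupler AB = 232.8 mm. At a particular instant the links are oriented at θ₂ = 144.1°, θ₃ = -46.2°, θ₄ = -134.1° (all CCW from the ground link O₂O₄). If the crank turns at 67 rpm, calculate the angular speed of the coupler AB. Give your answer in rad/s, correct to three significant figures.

2.44

ω₂ = 7.016 rad/s (from 67 rpm).
Differentiating the loop-closure r₂e^{iθ₂}+r₃e^{iθ₃}=r₁+r₄e^{iθ₄} gives r₂ω₂e^{iθ₂}+r₃ω₃e^{iθ₃}=r₄ω₄e^{iθ₄}.
Eliminating the other unknown: ω₃ = r₂ω₂ sin(θ₄−θ₂) / [r₃ sin(θ₃−θ₄)].
Numerator sine = +0.98978; denominator sine = +0.99933.
Result = 0.0818·7.016·(+0.98978) / (0.2328·(+0.99933)) = +2.4418 rad/s; magnitude 2.4418 rad/s.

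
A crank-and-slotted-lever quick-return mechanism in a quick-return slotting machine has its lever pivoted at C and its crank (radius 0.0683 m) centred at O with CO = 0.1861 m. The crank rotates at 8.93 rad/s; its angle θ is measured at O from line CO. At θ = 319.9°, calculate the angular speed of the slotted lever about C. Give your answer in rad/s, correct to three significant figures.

2.19

ω = 8.93 rad/s
Crank pin A relative to C: A = (d + r cosθ, r sinθ); lever angle φ = atan2(r sinθ, d + r cosθ).
Differentiating tanφ: φ̇ = rω(d cosθ + r)/(d² + r² + 2dr cosθ).
d² + r² + 2dr cosθ = |CA|² = 0.0587434 m²;  d cosθ + r = +0.21065 m.
|ω_lever| = |0.0683·8.93·+0.21065| / 0.0587434 = 2.1872 rad/s.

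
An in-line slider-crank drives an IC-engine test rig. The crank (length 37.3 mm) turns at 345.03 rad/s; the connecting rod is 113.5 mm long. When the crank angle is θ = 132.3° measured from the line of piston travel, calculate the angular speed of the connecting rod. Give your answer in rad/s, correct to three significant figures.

78.7

ω = 345 rad/s
The rod makes angle φ with the slider axis where L sinφ = r sinθ; differentiating, L cosφ·φ̇ = r ω cosθ.
L cosφ = √(L² − r² sin²θ) = 0.1101 m.
|ω_rod| = r ω |cosθ| / √(L² − r² sin²θ) = 0.0373·345·0.67301/0.1101 = 78.671 rad/s.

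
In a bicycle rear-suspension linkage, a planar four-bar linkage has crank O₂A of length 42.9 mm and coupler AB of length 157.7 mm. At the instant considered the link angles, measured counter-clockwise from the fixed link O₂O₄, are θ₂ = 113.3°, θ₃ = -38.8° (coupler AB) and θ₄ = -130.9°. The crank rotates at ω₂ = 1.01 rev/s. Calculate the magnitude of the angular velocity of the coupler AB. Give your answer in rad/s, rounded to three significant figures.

ω₂ = 6.346 rad/s (from 1.01 rev/s).
Differentiating the loop-closure r₂e^{iθ₂}+r₃e^{iθ₃}=r₁+r₄e^{iθ₄} gives r₂ω₂e^{iθ₂}+r₃ω₃e^{iθ₃}=r₄ω₄e^{iθ₄}.
Eliminating the other unknown: ω₃ = r₂ω₂ sin(θ₄−θ₂) / [r₃ sin(θ₃−θ₄)].
Numerator sine = +0.90032; denominator sine = +0.99933.
Result = 0.0429·6.346·(+0.90032) / (0.1577·(+0.99933)) = +1.5553 rad/s; magnitude 1.5553 rad/s.

1.56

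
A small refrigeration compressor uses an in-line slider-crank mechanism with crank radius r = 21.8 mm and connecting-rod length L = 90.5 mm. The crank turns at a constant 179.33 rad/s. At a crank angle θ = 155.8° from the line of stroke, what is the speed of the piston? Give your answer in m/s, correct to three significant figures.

ω = 179.3 rad/s
For an in-line slider-crank, x = r cosθ + √(L² − r² sin²θ), so v = −rω sinθ·[1 + r cosθ/√(L² − r² sin²θ)].
With r = 0.0218 m, L = 0.0905 m, θ = 155.8°: √(L² − r² sin²θ) = 0.090058 m.
v = −0.0218·179.3·0.40992·[1 + 0.0218·-0.91212/0.090058] = -1.2487 m/s.
|v| = 1.2487 m/s.

1.25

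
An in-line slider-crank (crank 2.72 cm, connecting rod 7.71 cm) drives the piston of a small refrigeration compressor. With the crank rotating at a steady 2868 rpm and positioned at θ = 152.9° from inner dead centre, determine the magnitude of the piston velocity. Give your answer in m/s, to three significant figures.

2.54

ω = 2π·2868/60 = 300.3 rad/s
For an in-line slider-crank, x = r cosθ + √(L² − r² sin²θ), so v = −rω sinθ·[1 + r cosθ/√(L² − r² sin²θ)].
With r = 0.0272 m, L = 0.0771 m, θ = 152.9°: √(L² − r² sin²θ) = 0.076098 m.
v = −0.0272·300.3·0.45554·[1 + 0.0272·-0.89021/0.076098] = -2.5373 m/s.
|v| = 2.5373 m/s.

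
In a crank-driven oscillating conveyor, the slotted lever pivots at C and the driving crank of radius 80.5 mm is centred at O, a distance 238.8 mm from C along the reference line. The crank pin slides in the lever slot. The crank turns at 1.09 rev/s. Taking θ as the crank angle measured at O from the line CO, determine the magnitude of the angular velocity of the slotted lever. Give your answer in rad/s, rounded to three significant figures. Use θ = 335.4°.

ω = 6.849 rad/s (from 1.09 rev/s).
Crank pin A relative to C: A = (d + r cosθ, r sinθ); lever angle φ = atan2(r sinθ, d + r cosθ).
Differentiating tanφ: φ̇ = rω(d cosθ + r)/(d² + r² + 2dr cosθ).
d² + r² + 2dr cosθ = |CA|² = 0.0984629 m²;  d cosθ + r = +0.29763 m.
|ω_lever| = |0.0805·6.849·+0.29763| / 0.0984629 = 1.6665 rad/s.

1.67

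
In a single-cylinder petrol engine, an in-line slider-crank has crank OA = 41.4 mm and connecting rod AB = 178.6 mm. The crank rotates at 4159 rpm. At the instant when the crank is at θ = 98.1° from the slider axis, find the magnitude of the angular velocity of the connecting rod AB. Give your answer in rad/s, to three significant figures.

ω = 435.5 rad/s (converted from 4159 rpm).
The rod makes angle φ with the slider axis where L sinφ = r sinθ; differentiating, L cosφ·φ̇ = r ω cosθ.
L cosφ = √(L² − r² sin²θ) = 0.17383 m.
|ω_rod| = r ω |cosθ| / √(L² − r² sin²θ) = 0.0414·435.5·0.14090/0.17383 = 14.615 rad/s.

14.6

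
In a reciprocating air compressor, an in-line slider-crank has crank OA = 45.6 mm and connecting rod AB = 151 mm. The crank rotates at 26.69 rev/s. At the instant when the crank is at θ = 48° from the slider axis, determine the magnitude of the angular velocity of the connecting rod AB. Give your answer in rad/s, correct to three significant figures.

34.8

ω = 167.7 rad/s (converted from 26.69 rev/s).
The rod makes angle φ with the slider axis where L sinφ = r sinθ; differentiating, L cosφ·φ̇ = r ω cosθ.
L cosφ = √(L² − r² sin²θ) = 0.14715 m.
|ω_rod| = r ω |cosθ| / √(L² − r² sin²θ) = 0.0456·167.7·0.66913/0.14715 = 34.774 rad/s.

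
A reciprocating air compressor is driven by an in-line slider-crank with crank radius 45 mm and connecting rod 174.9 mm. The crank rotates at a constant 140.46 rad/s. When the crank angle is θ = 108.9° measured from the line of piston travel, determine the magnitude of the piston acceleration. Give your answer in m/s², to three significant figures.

ω = 140.5 rad/s
x(θ) = r cosθ + √(L² − r² sin²θ); with ω constant, a = ω²·d²x/dθ².
d²x/dθ² = −r cosθ − r²(cos2θ)/√u − r⁴ sin²2θ/(4u^{3/2}),  u = L² − r² sin²θ = 0.0287775 m².
Substituting r = 0.045 m, L = 0.1749 m, θ = 108.9°: d²x/dθ² = +0.02393 m.
a = ω²·d²x/dθ² = (140.5)²·(+0.02393) = +472.11 m/s²;  |a| = 472.11 m/s².

472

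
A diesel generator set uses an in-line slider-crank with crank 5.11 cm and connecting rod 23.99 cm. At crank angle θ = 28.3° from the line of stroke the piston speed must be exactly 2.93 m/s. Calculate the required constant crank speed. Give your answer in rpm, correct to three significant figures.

972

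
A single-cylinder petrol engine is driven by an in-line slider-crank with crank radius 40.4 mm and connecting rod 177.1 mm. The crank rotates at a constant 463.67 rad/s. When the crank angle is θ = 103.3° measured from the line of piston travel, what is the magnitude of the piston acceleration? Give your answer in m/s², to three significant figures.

ω = 463.7 rad/s
x(θ) = r cosθ + √(L² − r² sin²θ); with ω constant, a = ω²·d²x/dθ².
d²x/dθ² = −r cosθ − r²(cos2θ)/√u − r⁴ sin²2θ/(4u^{3/2}),  u = L² − r² sin²θ = 0.0298186 m².
Substituting r = 0.0404 m, L = 0.1771 m, θ = 103.3°: d²x/dθ² = +0.01772 m.
a = ω²·d²x/dθ² = (463.7)²·(+0.01772) = +3809.5 m/s²;  |a| = 3809.5 m/s².

3810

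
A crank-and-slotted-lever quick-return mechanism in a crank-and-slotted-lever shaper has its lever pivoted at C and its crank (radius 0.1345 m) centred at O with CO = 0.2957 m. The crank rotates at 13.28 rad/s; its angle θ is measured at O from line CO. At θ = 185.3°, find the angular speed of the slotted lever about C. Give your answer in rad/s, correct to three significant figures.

10.9

ω = 13.28 rad/s
Crank pin A relative to C: A = (d + r cosθ, r sinθ); lever angle φ = atan2(r sinθ, d + r cosθ).
Differentiating tanφ: φ̇ = rω(d cosθ + r)/(d² + r² + 2dr cosθ).
d² + r² + 2dr cosθ = |CA|² = 0.0263255 m²;  d cosθ + r = -0.15994 m.
|ω_lever| = |0.1345·13.28·-0.15994| / 0.0263255 = 10.851 rad/s.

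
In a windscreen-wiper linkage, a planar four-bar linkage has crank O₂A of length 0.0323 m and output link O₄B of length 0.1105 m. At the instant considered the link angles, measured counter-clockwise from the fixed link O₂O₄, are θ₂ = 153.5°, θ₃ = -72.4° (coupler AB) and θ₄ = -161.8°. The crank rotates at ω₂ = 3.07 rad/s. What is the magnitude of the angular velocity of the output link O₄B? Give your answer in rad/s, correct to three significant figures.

ω₂ = 3.07 rad/s
Differentiating the loop-closure r₂e^{iθ₂}+r₃e^{iθ₃}=r₁+r₄e^{iθ₄} gives r₂ω₂e^{iθ₂}+r₃ω₃e^{iθ₃}=r₄ω₄e^{iθ₄}.
Eliminating the other unknown: ω₄ = r₂ω₂ sin(θ₂−θ₃) / [r₄ sin(θ₄−θ₃)].
Numerator sine = -0.71813; denominator sine = -0.99995.
Result = 0.0323·3.07·(-0.71813) / (0.1105·(-0.99995)) = +0.64447 rad/s; magnitude 0.64447 rad/s.

0.644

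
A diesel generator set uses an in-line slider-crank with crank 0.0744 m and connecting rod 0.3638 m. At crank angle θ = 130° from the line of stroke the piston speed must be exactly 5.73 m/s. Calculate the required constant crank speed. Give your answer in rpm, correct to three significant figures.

1110

For an in-line slider-crank, |v_piston| = rω|sinθ|·[1 + r cosθ/√(L² − r² sin²θ)].
With r = 0.0744 m, L = 0.3638 m, θ = 130°: the bracketed kinematic factor |dx/dθ| = 0.049408 m.
ω = v/|dx/dθ| = 5.73/0.049408 = 115.97 rad/s.
N = 60ω/(2π) = 1107.5 rpm.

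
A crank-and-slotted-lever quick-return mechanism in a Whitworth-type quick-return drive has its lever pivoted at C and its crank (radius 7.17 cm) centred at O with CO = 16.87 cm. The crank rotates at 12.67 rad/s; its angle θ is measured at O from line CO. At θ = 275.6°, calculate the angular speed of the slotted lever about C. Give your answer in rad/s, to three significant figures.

2.23

ω = 12.67 rad/s
Crank pin A relative to C: A = (d + r cosθ, r sinθ); lever angle φ = atan2(r sinθ, d + r cosθ).
Differentiating tanφ: φ̇ = rω(d cosθ + r)/(d² + r² + 2dr cosθ).
d² + r² + 2dr cosθ = |CA|² = 0.0359613 m²;  d cosθ + r = +0.088162 m.
|ω_lever| = |0.0717·12.67·+0.088162| / 0.0359613 = 2.2271 rad/s.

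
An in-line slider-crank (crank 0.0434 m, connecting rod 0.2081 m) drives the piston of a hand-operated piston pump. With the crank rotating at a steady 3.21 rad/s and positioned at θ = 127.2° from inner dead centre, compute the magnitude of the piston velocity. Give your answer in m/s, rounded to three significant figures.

0.0968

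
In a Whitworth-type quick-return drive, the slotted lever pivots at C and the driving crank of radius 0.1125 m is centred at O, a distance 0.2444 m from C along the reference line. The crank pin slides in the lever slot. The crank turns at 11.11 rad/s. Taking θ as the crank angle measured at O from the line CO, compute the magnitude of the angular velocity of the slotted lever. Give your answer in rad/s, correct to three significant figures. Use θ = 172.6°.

ω = 11.11 rad/s
Crank pin A relative to C: A = (d + r cosθ, r sinθ); lever angle φ = atan2(r sinθ, d + r cosθ).
Differentiating tanφ: φ̇ = rω(d cosθ + r)/(d² + r² + 2dr cosθ).
d² + r² + 2dr cosθ = |CA|² = 0.0178556 m²;  d cosθ + r = -0.12986 m.
|ω_lever| = |0.1125·11.11·-0.12986| / 0.0178556 = 9.0904 rad/s.

9.09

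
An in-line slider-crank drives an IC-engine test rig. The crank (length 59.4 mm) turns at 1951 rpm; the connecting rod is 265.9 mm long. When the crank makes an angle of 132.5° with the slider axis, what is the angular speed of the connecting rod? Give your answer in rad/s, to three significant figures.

31.3

ω = 204.3 rad/s (converted from 1951 rpm).
The rod makes angle φ with the slider axis where L sinφ = r sinθ; differentiating, L cosφ·φ̇ = r ω cosθ.
L cosφ = √(L² − r² sin²θ) = 0.26227 m.
|ω_rod| = r ω |cosθ| / √(L² − r² sin²θ) = 0.0594·204.3·0.67559/0.26227 = 31.261 rad/s.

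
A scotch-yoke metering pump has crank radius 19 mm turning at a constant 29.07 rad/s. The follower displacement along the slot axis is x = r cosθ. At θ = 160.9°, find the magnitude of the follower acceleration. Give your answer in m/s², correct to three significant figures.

15.2

ω = 29.07 rad/s
x = r cosθ ⇒ ẍ = −rω² cosθ (ω constant).
|a| = rω²|cosθ| = 0.019·(29.07)²·|cos 160.9°| = 15.172 m/s².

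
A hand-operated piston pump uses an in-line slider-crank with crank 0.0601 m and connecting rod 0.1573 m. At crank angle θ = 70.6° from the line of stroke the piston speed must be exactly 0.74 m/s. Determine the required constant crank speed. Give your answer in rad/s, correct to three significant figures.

For an in-line slider-crank, |v_piston| = rω|sinθ|·[1 + r cosθ/√(L² − r² sin²θ)].
With r = 0.0601 m, L = 0.1573 m, θ = 70.6°: the bracketed kinematic factor |dx/dθ| = 0.0644 m.
ω = v/|dx/dθ| = 0.74/0.0644 = 11.491 rad/s.

11.5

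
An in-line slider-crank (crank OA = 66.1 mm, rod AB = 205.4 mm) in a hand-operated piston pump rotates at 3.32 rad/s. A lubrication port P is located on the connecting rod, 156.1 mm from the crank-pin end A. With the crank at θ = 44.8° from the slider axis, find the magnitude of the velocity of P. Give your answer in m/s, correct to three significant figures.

ω = 3.32 rad/s.  Crank-pin speed |V_A| = rω = 0.21945 m/s, perpendicular to OA.
Rod angle: sinφ = −(r/L) sinθ ⇒ φ = -13.106°; ω_rod = −rω cosθ/√(L²−r²sin²θ) = -0.77839 rad/s.
V_P = V_A + ω_rod × AP, with AP = 0.1561 m along the rod.
Components: V_Px = −rω sinθ − a·ω_rod·sinφ = -0.18219 m/s;  V_Py = rω cosθ + a·ω_rod·cosφ = +0.037375 m/s.
|V_P| = √(V_Px² + V_Py²) = 0.18598 m/s.

0.186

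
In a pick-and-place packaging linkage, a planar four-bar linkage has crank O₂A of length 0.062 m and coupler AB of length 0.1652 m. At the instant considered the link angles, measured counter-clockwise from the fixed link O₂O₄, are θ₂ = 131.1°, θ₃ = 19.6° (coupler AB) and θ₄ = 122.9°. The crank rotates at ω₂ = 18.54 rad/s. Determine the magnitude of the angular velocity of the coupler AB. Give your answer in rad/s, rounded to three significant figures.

1.02

ω₂ = 18.54 rad/s
Differentiating the loop-closure r₂e^{iθ₂}+r₃e^{iθ₃}=r₁+r₄e^{iθ₄} gives r₂ω₂e^{iθ₂}+r₃ω₃e^{iθ₃}=r₄ω₄e^{iθ₄}.
Eliminating the other unknown: ω₃ = r₂ω₂ sin(θ₄−θ₂) / [r₃ sin(θ₃−θ₄)].
Numerator sine = -0.14263; denominator sine = -0.97318.
Result = 0.062·18.54·(-0.14263) / (0.1652·(-0.97318)) = +1.0198 rad/s; magnitude 1.0198 rad/s.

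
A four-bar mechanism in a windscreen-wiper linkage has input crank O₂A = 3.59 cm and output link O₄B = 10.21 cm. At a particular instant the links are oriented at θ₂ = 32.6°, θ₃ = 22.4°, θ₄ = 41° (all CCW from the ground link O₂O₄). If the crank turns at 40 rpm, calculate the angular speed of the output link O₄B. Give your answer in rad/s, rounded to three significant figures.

0.818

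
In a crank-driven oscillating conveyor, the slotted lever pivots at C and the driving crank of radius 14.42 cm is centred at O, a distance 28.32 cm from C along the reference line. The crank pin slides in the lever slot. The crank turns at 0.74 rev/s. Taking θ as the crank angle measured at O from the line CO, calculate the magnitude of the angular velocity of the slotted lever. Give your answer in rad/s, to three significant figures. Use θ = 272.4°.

1.00

ω = 4.65 rad/s (from 0.74 rev/s).
Crank pin A relative to C: A = (d + r cosθ, r sinθ); lever angle φ = atan2(r sinθ, d + r cosθ).
Differentiating tanφ: φ̇ = rω(d cosθ + r)/(d² + r² + 2dr cosθ).
d² + r² + 2dr cosθ = |CA|² = 0.104416 m²;  d cosθ + r = +0.15606 m.
|ω_lever| = |0.1442·4.65·+0.15606| / 0.104416 = 1.0021 rad/s.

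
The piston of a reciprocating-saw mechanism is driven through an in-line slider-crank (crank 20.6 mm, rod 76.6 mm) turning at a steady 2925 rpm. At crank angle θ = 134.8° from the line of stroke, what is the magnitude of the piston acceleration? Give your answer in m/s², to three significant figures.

1360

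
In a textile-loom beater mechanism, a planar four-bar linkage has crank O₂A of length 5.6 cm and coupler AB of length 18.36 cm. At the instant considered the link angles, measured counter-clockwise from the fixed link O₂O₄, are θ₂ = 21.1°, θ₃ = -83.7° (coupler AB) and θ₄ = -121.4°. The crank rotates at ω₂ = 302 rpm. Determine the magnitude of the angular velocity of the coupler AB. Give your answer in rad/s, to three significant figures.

9.60

ω₂ = 31.63 rad/s (from 302 rpm).
Differentiating the loop-closure r₂e^{iθ₂}+r₃e^{iθ₃}=r₁+r₄e^{iθ₄} gives r₂ω₂e^{iθ₂}+r₃ω₃e^{iθ₃}=r₄ω₄e^{iθ₄}.
Eliminating the other unknown: ω₃ = r₂ω₂ sin(θ₄−θ₂) / [r₃ sin(θ₃−θ₄)].
Numerator sine = -0.60876; denominator sine = +0.61153.
Result = 0.056·31.63·(-0.60876) / (0.1836·(+0.61153)) = -9.6025 rad/s; magnitude 9.6025 rad/s.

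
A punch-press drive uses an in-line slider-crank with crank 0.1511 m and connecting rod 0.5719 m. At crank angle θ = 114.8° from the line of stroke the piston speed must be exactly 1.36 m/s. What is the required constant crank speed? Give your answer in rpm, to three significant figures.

107

For an in-line slider-crank, |v_piston| = rω|sinθ|·[1 + r cosθ/√(L² − r² sin²θ)].
With r = 0.1511 m, L = 0.5719 m, θ = 114.8°: the bracketed kinematic factor |dx/dθ| = 0.12151 m.
ω = v/|dx/dθ| = 1.36/0.12151 = 11.193 rad/s.
N = 60ω/(2π) = 106.88 rpm.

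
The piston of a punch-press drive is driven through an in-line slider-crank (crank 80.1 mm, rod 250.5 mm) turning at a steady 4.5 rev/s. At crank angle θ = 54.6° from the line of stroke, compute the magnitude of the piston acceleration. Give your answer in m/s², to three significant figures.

30.6

ω = 2π·4.5 = 28.27 rad/s
x(θ) = r cosθ + √(L² − r² sin²θ); with ω constant, a = ω²·d²x/dθ².
d²x/dθ² = −r cosθ − r²(cos2θ)/√u − r⁴ sin²2θ/(4u^{3/2}),  u = L² − r² sin²θ = 0.0584872 m².
Substituting r = 0.0801 m, L = 0.2505 m, θ = 54.6°: d²x/dθ² = -0.038325 m.
a = ω²·d²x/dθ² = (28.27)²·(-0.038325) = -30.638 m/s²;  |a| = 30.638 m/s².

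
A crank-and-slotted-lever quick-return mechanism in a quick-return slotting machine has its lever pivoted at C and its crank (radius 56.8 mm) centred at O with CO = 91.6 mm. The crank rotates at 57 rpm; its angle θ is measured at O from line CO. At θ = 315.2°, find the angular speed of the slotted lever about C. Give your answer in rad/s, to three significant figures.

ω = 5.969 rad/s (from 57 rpm).
Crank pin A relative to C: A = (d + r cosθ, r sinθ); lever angle φ = atan2(r sinθ, d + r cosθ).
Differentiating tanφ: φ̇ = rω(d cosθ + r)/(d² + r² + 2dr cosθ).
d² + r² + 2dr cosθ = |CA|² = 0.0190004 m²;  d cosθ + r = +0.1218 m.
|ω_lever| = |0.0568·5.969·+0.1218| / 0.0190004 = 2.1733 rad/s.

2.17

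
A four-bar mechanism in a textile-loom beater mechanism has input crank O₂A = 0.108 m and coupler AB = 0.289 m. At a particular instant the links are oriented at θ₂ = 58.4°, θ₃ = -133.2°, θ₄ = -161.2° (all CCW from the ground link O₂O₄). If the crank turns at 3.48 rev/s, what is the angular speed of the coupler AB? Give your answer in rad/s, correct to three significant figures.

11.1

ω₂ = 21.87 rad/s (from 3.48 rev/s).
Differentiating the loop-closure r₂e^{iθ₂}+r₃e^{iθ₃}=r₁+r₄e^{iθ₄} gives r₂ω₂e^{iθ₂}+r₃ω₃e^{iθ₃}=r₄ω₄e^{iθ₄}.
Eliminating the other unknown: ω₃ = r₂ω₂ sin(θ₄−θ₂) / [r₃ sin(θ₃−θ₄)].
Numerator sine = +0.63742; denominator sine = +0.46947.
Result = 0.108·21.87·(+0.63742) / (0.289·(+0.46947)) = +11.094 rad/s; magnitude 11.094 rad/s.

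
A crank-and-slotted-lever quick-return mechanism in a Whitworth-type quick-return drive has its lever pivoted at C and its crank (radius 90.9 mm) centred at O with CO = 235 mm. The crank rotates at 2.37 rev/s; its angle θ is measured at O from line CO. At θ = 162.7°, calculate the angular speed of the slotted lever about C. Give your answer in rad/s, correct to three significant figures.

ω = 14.89 rad/s (from 2.37 rev/s).
Crank pin A relative to C: A = (d + r cosθ, r sinθ); lever angle φ = atan2(r sinθ, d + r cosθ).
Differentiating tanφ: φ̇ = rω(d cosθ + r)/(d² + r² + 2dr cosθ).
d² + r² + 2dr cosθ = |CA|² = 0.0226976 m²;  d cosθ + r = -0.13347 m.
|ω_lever| = |0.0909·14.89·-0.13347| / 0.0226976 = 7.9596 rad/s.

7.96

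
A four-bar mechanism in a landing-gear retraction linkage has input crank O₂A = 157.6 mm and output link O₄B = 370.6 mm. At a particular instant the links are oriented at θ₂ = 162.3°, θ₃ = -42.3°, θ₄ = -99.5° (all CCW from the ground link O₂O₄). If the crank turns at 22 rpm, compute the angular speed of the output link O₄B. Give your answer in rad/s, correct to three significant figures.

0.485

ω₂ = 2.304 rad/s (from 22 rpm).
Differentiating the loop-closure r₂e^{iθ₂}+r₃e^{iθ₃}=r₁+r₄e^{iθ₄} gives r₂ω₂e^{iθ₂}+r₃ω₃e^{iθ₃}=r₄ω₄e^{iθ₄}.
Eliminating the other unknown: ω₄ = r₂ω₂ sin(θ₂−θ₃) / [r₄ sin(θ₄−θ₃)].
Numerator sine = -0.41628; denominator sine = -0.84057.
Result = 0.1576·2.304·(-0.41628) / (0.3706·(-0.84057)) = +0.4852 rad/s; magnitude 0.4852 rad/s.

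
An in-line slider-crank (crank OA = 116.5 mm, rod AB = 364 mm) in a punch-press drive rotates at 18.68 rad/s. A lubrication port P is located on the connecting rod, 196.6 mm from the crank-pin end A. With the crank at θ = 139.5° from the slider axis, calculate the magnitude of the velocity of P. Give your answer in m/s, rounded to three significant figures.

ω = 18.68 rad/s.  Crank-pin speed |V_A| = rω = 2.1762 m/s, perpendicular to OA.
Rod angle: sinφ = −(r/L) sinθ ⇒ φ = -11.997°; ω_rod = −rω cosθ/√(L²−r²sin²θ) = +4.6477 rad/s.
V_P = V_A + ω_rod × AP, with AP = 0.1966 m along the rod.
Components: V_Px = −rω sinθ − a·ω_rod·sinφ = -1.2234 m/s;  V_Py = rω cosθ + a·ω_rod·cosφ = -0.76103 m/s.
|V_P| = √(V_Px² + V_Py²) = 1.4408 m/s.

1.44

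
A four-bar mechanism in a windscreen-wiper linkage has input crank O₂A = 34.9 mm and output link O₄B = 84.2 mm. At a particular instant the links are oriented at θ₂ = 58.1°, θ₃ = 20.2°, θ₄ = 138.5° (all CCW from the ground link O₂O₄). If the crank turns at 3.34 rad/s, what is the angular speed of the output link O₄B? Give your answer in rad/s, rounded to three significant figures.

0.966

ω₂ = 3.34 rad/s
Differentiating the loop-closure r₂e^{iθ₂}+r₃e^{iθ₃}=r₁+r₄e^{iθ₄} gives r₂ω₂e^{iθ₂}+r₃ω₃e^{iθ₃}=r₄ω₄e^{iθ₄}.
Eliminating the other unknown: ω₄ = r₂ω₂ sin(θ₂−θ₃) / [r₄ sin(θ₄−θ₃)].
Numerator sine = +0.61429; denominator sine = +0.88048.
Result = 0.0349·3.34·(+0.61429) / (0.0842·(+0.88048)) = +0.96585 rad/s; magnitude 0.96585 rad/s.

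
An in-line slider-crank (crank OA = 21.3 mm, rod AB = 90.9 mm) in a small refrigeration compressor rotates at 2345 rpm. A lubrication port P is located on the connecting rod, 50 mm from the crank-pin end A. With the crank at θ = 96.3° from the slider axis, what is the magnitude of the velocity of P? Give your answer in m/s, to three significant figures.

ω = 245.6 rad/s.  Crank-pin speed |V_A| = rω = 5.2306 m/s, perpendicular to OA.
Rod angle: sinφ = −(r/L) sinθ ⇒ φ = -13.468°; ω_rod = −rω cosθ/√(L²−r²sin²θ) = +6.4929 rad/s.
V_P = V_A + ω_rod × AP, with AP = 0.05 m along the rod.
Components: V_Px = −rω sinθ − a·ω_rod·sinφ = -5.1234 m/s;  V_Py = rω cosθ + a·ω_rod·cosφ = -0.25826 m/s.
|V_P| = √(V_Px² + V_Py²) = 5.1299 m/s.

5.13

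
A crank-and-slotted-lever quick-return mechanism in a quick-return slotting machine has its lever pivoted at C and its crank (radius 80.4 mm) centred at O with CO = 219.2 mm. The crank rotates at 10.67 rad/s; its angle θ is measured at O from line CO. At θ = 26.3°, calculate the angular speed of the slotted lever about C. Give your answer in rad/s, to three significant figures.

2.76

ω = 10.67 rad/s
Crank pin A relative to C: A = (d + r cosθ, r sinθ); lever angle φ = atan2(r sinθ, d + r cosθ).
Differentiating tanφ: φ̇ = rω(d cosθ + r)/(d² + r² + 2dr cosθ).
d² + r² + 2dr cosθ = |CA|² = 0.0861116 m²;  d cosθ + r = +0.27691 m.
|ω_lever| = |0.0804·10.67·+0.27691| / 0.0861116 = 2.7587 rad/s.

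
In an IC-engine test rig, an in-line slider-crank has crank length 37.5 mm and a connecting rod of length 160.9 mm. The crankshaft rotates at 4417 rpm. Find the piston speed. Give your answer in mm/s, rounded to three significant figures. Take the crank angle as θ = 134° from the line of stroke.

ω = 2π·4417/60 = 462.5 rad/s
For an in-line slider-crank, x = r cosθ + √(L² − r² sin²θ), so v = −rω sinθ·[1 + r cosθ/√(L² − r² sin²θ)].
With r = 0.0375 m, L = 0.1609 m, θ = 134°: √(L² − r² sin²θ) = 0.15862 m.
v = −0.0375·462.5·0.71934·[1 + 0.0375·-0.69466/0.15862] = -10.428 m/s.
|v| = 10.428 m/s = 10428 mm/s.

10400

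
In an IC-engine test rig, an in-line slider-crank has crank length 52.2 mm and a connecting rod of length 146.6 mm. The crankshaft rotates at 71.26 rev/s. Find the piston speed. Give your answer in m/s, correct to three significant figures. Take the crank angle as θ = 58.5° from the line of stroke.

23.8

ω = 2π·71.3 = 447.7 rad/s
For an in-line slider-crank, x = r cosθ + √(L² − r² sin²θ), so v = −rω sinθ·[1 + r cosθ/√(L² − r² sin²θ)].
With r = 0.0522 m, L = 0.1466 m, θ = 58.5°: √(L² − r² sin²θ) = 0.13968 m.
v = −0.0522·447.7·0.85264·[1 + 0.0522·0.52250/0.13968] = -23.819 m/s.
|v| = 23.819 m/s.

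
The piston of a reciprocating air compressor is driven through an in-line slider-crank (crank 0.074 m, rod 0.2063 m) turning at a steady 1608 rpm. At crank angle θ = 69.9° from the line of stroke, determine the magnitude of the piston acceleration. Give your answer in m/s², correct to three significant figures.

123

ω = 2π·1608/60 = 168.4 rad/s
x(θ) = r cosθ + √(L² − r² sin²θ); with ω constant, a = ω²·d²x/dθ².
d²x/dθ² = −r cosθ − r²(cos2θ)/√u − r⁴ sin²2θ/(4u^{3/2}),  u = L² − r² sin²θ = 0.0377304 m².
Substituting r = 0.074 m, L = 0.2063 m, θ = 69.9°: d²x/dθ² = -0.0043244 m.
a = ω²·d²x/dθ² = (168.4)²·(-0.0043244) = -122.62 m/s²;  |a| = 122.62 m/s².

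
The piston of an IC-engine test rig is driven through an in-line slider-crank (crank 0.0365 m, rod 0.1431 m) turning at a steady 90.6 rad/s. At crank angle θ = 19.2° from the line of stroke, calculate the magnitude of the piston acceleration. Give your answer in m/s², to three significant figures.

ω = 90.6 rad/s
x(θ) = r cosθ + √(L² − r² sin²θ); with ω constant, a = ω²·d²x/dθ².
d²x/dθ² = −r cosθ − r²(cos2θ)/√u − r⁴ sin²2θ/(4u^{3/2}),  u = L² − r² sin²θ = 0.0203335 m².
Substituting r = 0.0365 m, L = 0.1431 m, θ = 19.2°: d²x/dθ² = -0.041851 m.
a = ω²·d²x/dθ² = (90.6)²·(-0.041851) = -343.53 m/s²;  |a| = 343.53 m/s².

344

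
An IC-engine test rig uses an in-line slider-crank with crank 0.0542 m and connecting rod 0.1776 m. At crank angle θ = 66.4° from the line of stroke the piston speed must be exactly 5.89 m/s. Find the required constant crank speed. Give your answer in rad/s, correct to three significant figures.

105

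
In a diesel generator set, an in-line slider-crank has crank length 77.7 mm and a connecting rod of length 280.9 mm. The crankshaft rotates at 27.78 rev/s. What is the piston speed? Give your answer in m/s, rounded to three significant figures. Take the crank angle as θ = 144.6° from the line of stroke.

6.06

ω = 2π·27.8 = 174.5 rad/s
For an in-line slider-crank, x = r cosθ + √(L² − r² sin²θ), so v = −rω sinθ·[1 + r cosθ/√(L² − r² sin²θ)].
With r = 0.0777 m, L = 0.2809 m, θ = 144.6°: √(L² − r² sin²θ) = 0.27727 m.
v = −0.0777·174.5·0.57928·[1 + 0.0777·-0.81513/0.27727] = -6.0618 m/s.
|v| = 6.0618 m/s.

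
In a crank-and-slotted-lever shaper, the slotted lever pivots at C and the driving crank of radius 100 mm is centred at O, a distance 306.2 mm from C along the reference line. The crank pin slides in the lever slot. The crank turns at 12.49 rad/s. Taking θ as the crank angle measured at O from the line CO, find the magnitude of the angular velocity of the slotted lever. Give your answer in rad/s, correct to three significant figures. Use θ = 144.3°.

3.44

ω = 12.49 rad/s
Crank pin A relative to C: A = (d + r cosθ, r sinθ); lever angle φ = atan2(r sinθ, d + r cosθ).
Differentiating tanφ: φ̇ = rω(d cosθ + r)/(d² + r² + 2dr cosθ).
d² + r² + 2dr cosθ = |CA|² = 0.0540264 m²;  d cosθ + r = -0.14866 m.
|ω_lever| = |0.1·12.49·-0.14866| / 0.0540264 = 3.4368 rad/s.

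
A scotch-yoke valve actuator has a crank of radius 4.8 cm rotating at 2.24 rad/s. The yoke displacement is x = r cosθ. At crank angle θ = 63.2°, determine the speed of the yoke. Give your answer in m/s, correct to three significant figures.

0.0960

ω = 2.24 rad/s
x = r cosθ ⇒ ẋ = −rω sinθ.
|v| = rω|sinθ| = 0.048·2.24·|sin 63.2°| = 0.095971 m/s.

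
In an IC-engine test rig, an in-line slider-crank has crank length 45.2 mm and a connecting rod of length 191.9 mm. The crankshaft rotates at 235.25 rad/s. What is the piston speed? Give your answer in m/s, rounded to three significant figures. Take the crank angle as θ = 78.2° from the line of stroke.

ω = 235.2 rad/s
For an in-line slider-crank, x = r cosθ + √(L² − r² sin²θ), so v = −rω sinθ·[1 + r cosθ/√(L² − r² sin²θ)].
With r = 0.0452 m, L = 0.1919 m, θ = 78.2°: √(L² − r² sin²θ) = 0.18673 m.
v = −0.0452·235.2·0.97887·[1 + 0.0452·0.20450/0.18673] = -10.924 m/s.
|v| = 10.924 m/s.

10.9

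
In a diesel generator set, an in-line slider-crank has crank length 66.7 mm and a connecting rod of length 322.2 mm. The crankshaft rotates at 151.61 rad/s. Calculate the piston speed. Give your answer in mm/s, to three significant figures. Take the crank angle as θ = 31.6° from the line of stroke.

6240

ω = 151.6 rad/s
For an in-line slider-crank, x = r cosθ + √(L² − r² sin²θ), so v = −rω sinθ·[1 + r cosθ/√(L² − r² sin²θ)].
With r = 0.0667 m, L = 0.3222 m, θ = 31.6°: √(L² − r² sin²θ) = 0.3203 m.
v = −0.0667·151.6·0.52399·[1 + 0.0667·0.85173/0.3203] = -6.2386 m/s.
|v| = 6.2386 m/s = 6238.6 mm/s.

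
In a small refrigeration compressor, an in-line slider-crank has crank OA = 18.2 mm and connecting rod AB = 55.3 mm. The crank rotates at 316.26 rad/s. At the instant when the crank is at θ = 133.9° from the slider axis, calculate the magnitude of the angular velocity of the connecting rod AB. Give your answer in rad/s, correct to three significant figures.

ω = 316.3 rad/s
The rod makes angle φ with the slider axis where L sinφ = r sinθ; differentiating, L cosφ·φ̇ = r ω cosθ.
L cosφ = √(L² − r² sin²θ) = 0.053723 m.
|ω_rod| = r ω |cosθ| / √(L² − r² sin²θ) = 0.0182·316.3·0.69340/0.053723 = 74.292 rad/s.

74.3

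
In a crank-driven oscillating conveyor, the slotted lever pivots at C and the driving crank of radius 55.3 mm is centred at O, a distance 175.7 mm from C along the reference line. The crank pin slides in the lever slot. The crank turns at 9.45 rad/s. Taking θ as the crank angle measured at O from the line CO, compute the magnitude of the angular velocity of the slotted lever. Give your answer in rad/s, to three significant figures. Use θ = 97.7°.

0.530

ω = 9.45 rad/s
Crank pin A relative to C: A = (d + r cosθ, r sinθ); lever angle φ = atan2(r sinθ, d + r cosθ).
Differentiating tanφ: φ̇ = rω(d cosθ + r)/(d² + r² + 2dr cosθ).
d² + r² + 2dr cosθ = |CA|² = 0.0313249 m²;  d cosθ + r = +0.031759 m.
|ω_lever| = |0.0553·9.45·+0.031759| / 0.0313249 = 0.52982 rad/s.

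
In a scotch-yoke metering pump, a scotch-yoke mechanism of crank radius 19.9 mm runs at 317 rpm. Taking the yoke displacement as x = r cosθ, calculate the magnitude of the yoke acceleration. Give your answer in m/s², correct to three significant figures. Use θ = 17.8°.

20.9

ω = 33.2 rad/s (from 317 rpm).
x = r cosθ ⇒ ẍ = −rω² cosθ (ω constant).
|a| = rω²|cosθ| = 0.0199·(33.2)²·|cos 17.8°| = 20.88 m/s².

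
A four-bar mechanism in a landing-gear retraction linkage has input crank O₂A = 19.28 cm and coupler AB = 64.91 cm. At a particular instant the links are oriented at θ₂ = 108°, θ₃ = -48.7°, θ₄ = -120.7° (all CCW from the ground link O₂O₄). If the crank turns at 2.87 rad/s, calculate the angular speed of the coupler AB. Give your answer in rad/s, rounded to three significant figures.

ω₂ = 2.87 rad/s
Differentiating the loop-closure r₂e^{iθ₂}+r₃e^{iθ₃}=r₁+r₄e^{iθ₄} gives r₂ω₂e^{iθ₂}+r₃ω₃e^{iθ₃}=r₄ω₄e^{iθ₄}.
Eliminating the other unknown: ω₃ = r₂ω₂ sin(θ₄−θ₂) / [r₃ sin(θ₃−θ₄)].
Numerator sine = +0.75126; denominator sine = +0.95106.
Result = 0.1928·2.87·(+0.75126) / (0.6491·(+0.95106)) = +0.67339 rad/s; magnitude 0.67339 rad/s.

0.673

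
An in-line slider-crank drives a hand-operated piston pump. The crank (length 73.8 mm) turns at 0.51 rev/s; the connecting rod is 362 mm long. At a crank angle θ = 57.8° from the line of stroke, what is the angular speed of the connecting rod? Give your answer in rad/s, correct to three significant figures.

0.353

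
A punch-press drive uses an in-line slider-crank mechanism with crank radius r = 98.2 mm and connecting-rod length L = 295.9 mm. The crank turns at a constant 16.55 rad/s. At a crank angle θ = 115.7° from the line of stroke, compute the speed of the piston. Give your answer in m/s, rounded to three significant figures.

1.24

ω = 16.55 rad/s
For an in-line slider-crank, x = r cosθ + √(L² − r² sin²θ), so v = −rω sinθ·[1 + r cosθ/√(L² − r² sin²θ)].
With r = 0.0982 m, L = 0.2959 m, θ = 115.7°: √(L² − r² sin²θ) = 0.28236 m.
v = −0.0982·16.55·0.90108·[1 + 0.0982·-0.43366/0.28236] = -1.2436 m/s.
|v| = 1.2436 m/s.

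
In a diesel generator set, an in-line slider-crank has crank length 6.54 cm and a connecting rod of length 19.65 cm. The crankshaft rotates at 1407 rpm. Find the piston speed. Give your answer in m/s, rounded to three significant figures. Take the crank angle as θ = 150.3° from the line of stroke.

3.37

ω = 2π·1407/60 = 147.3 rad/s
For an in-line slider-crank, x = r cosθ + √(L² − r² sin²θ), so v = −rω sinθ·[1 + r cosθ/√(L² − r² sin²θ)].
With r = 0.0654 m, L = 0.1965 m, θ = 150.3°: √(L² − r² sin²θ) = 0.19381 m.
v = −0.0654·147.3·0.49546·[1 + 0.0654·-0.86863/0.19381] = -3.3749 m/s.
|v| = 3.3749 m/s.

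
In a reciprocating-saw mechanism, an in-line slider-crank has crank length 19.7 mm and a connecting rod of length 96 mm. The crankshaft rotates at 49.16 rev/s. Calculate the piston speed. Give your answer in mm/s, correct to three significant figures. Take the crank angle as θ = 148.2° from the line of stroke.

2640

ω = 2π·49.2 = 308.9 rad/s
For an in-line slider-crank, x = r cosθ + √(L² − r² sin²θ), so v = −rω sinθ·[1 + r cosθ/√(L² − r² sin²θ)].
With r = 0.0197 m, L = 0.096 m, θ = 148.2°: √(L² − r² sin²θ) = 0.095437 m.
v = −0.0197·308.9·0.52696·[1 + 0.0197·-0.84989/0.095437] = -2.644 m/s.
|v| = 2.644 m/s = 2644 mm/s.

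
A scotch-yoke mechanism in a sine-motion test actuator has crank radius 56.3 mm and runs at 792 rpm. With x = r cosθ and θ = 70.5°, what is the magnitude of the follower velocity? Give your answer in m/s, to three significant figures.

ω = 82.94 rad/s (from 792 rpm).
x = r cosθ ⇒ ẋ = −rω sinθ.
|v| = rω|sinθ| = 0.0563·82.94·|sin 70.5°| = 4.4016 m/s.

4.40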